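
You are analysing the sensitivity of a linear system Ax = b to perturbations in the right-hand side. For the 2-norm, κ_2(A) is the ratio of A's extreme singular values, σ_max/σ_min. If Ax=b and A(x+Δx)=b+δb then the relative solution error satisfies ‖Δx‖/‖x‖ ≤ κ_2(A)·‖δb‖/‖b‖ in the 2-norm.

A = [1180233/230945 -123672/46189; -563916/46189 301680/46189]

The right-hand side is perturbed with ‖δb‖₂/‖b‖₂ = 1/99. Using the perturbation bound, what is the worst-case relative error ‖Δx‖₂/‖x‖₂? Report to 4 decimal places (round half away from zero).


form AᵀA = [55283913081/315595225 -5896879704/63119045; -5896879704/63119045 629027136/12623809] with trace 245707929/1092025 and determinant 20736/43681
eigenvalues of AᵀA: λ = (tr ± √(tr²−4·det))/2 = 225, 2304/1092025
κ_2(A) = √(λ_max/λ_min) = √(225 / (2304/1092025)) = 326.5625
bound on ‖Δx‖/‖x‖: κ·ε = 326.5625·1/99 = 3.2986

3.2986


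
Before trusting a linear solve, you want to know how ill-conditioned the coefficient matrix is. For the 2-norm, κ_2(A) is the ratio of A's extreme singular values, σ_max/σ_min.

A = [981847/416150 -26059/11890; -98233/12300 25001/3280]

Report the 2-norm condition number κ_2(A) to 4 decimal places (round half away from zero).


275.5200

form AᵀA = [691776404701/9975215376 -125489165755/1900041024; -125489165755/1900041024 22765105025/361912576] with trace 25098494401/189778176 and determinant 174900625/759112704
solving λ² − 25098494401/189778176·λ + 174900625/759112704 = 0 gives λ = 529/4, 330625/189778176
κ_2(A) = √(λ_max/λ_min) = √((529/4) / (330625/189778176)) = 275.5200


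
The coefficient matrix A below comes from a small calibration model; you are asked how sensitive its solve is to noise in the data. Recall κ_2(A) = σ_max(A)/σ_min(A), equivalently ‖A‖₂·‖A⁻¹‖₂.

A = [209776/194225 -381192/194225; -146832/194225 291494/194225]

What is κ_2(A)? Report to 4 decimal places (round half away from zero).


57.1250

form AᵀA = [2622624256/1508934025 -196424928/60357361; -196424928/60357361 9211043716/1508934025] with trace 40946948/5221225 and determinant 2458624/130530625
char-poly roots: 196/25 and 12544/5221225
σ_max=√(196/25)=(14/5), σ_min=√(12544/5221225)=(112/2285) → κ = 57.1250


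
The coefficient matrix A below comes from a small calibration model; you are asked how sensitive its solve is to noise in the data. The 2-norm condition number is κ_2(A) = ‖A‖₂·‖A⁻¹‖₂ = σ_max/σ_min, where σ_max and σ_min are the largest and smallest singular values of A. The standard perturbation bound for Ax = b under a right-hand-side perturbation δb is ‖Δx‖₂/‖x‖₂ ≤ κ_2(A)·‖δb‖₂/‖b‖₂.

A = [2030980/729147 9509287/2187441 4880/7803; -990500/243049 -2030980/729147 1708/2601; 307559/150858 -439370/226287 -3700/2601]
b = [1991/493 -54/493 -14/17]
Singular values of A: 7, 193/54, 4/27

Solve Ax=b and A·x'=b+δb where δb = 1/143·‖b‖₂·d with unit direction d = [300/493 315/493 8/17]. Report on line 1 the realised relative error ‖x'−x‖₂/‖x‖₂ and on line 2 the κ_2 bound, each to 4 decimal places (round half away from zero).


σ_max = 7, σ_min = 4/27
κ_2(A) = 7 / (4/27) = 47.2500
perturbation bound = 47.2500·1/143 = 0.3304
solve Ax = b  →  x = [4.5384 -3.7305 12.1751]
‖b‖₂ = 4.1231 and ‖x‖₂ = 13.5184
δb = ε·‖b‖·d = [0.0175 0.0184 0.0136]; solving A·Δx = δb gives ‖Δx‖ = 0.1946
dividing the unrounded norms, ‖Δx‖/‖x‖ = 0.0144
realised/bound (from unrounded values) ≈ 0.0436

0.0144
0.3304


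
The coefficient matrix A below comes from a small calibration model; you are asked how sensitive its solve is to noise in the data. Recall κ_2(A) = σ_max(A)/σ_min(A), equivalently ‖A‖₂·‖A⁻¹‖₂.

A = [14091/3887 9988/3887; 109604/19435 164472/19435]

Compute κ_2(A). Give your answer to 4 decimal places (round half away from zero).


form AᵀA = [100455289/2235025 127487052/2235025; 127487052/2235025 174822736/2235025] with trace 11011121/89401 and determinant 23425600/89401
char-poly roots: 121 and 193600/89401
σ_max=√121=11, σ_min=√(193600/89401)=(440/299) → κ = 7.4750

7.4750


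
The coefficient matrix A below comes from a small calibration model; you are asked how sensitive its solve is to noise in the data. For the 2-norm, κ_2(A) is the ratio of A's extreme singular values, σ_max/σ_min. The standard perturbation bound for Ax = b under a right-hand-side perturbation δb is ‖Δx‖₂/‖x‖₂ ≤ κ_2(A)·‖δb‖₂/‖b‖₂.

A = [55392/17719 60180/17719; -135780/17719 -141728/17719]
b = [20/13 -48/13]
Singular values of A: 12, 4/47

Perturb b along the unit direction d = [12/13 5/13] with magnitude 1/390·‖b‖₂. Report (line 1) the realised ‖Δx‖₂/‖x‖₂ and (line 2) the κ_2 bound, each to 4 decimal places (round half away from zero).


largest singular value 12, smallest 4/47
κ = σ_max/σ_min = 12/(4/47) = 141.0000
bound on ‖Δx‖/‖x‖: κ·ε = 141.0000·1/390 = 0.3615
solve Ax = b  →  x = [0.2299 0.2414]
‖b‖₂ = 4.0000 and ‖x‖₂ = 0.3333
re-solving with b+δb shifts x by Δx of norm 0.1205
realised ‖Δx‖/‖x‖ = 0.3615
tightness: 0.3615 against a bound of 0.3615; the bound is attained (ratio 1)

0.3615
0.3615


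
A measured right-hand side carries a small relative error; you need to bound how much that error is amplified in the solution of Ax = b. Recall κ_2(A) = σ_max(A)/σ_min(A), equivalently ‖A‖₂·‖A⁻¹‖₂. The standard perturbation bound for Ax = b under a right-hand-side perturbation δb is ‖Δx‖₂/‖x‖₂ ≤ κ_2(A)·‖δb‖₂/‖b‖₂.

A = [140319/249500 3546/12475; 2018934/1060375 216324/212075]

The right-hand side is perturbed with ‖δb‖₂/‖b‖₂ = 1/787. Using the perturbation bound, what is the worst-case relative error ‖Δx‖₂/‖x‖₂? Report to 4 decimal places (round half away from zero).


form AᵀA = [113452407729/28784515600 1512618867/719612890; 1512618867/719612890 80687988/71961289] with trace 504247761/99600400 and determinant 6561/6225025
λ_max, λ_min = (504247761/99600400 ± √254223981867151521/9920239680160000)/2 = 81/16, 1296/6225025
so κ_2 = √((81/16) / (1296/6225025)) = 155.9375
worst-case relative error ≤ 155.9375 × 1/787 = 0.1981

0.1981


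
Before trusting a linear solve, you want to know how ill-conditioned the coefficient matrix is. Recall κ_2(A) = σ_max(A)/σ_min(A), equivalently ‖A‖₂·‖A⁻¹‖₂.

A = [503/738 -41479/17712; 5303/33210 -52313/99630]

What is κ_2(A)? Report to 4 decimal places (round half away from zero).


M = AᵀA = [160757/328050 -26453777/15746400; -26453777/15746400 2176783561/377913600]. tr(M)=94479025/15116544, det(M)=15625/60466176
eigenvalues of AᵀA: λ = (tr ± √(tr²−4·det))/2 = 25/4, 625/15116544
κ = σ_max/σ_min = (5/2)/(25/3888) = 388.8000

388.8000


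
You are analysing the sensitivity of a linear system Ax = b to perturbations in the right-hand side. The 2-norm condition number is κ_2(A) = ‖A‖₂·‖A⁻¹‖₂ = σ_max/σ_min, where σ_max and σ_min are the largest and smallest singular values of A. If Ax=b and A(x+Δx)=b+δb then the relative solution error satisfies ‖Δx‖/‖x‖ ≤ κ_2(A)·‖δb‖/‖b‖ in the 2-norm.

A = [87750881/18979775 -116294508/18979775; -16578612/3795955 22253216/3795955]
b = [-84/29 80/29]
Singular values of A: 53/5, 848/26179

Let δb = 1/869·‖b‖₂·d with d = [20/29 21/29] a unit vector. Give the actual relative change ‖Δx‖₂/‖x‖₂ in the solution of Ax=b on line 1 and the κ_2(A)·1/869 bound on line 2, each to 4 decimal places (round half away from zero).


σ_max = 53/5, σ_min = 848/26179
condition number: (53/5) ÷ (848/26179) = 327.2375
worst-case relative error ≤ 327.2375 × 1/869 = 0.3766
solve Ax = b  →  x = [-0.2264 0.3019]
2-norm of b is 4.0000; of x, 0.3774
δb = ε·‖b‖·d = [0.0032 0.0033]; solving A·Δx = δb gives ‖Δx‖ = 0.1421
dividing the unrounded norms, ‖Δx‖/‖x‖ = 0.3766
realised/bound = 1 exactly: the bound is attained for this b and d

0.3766
0.3766


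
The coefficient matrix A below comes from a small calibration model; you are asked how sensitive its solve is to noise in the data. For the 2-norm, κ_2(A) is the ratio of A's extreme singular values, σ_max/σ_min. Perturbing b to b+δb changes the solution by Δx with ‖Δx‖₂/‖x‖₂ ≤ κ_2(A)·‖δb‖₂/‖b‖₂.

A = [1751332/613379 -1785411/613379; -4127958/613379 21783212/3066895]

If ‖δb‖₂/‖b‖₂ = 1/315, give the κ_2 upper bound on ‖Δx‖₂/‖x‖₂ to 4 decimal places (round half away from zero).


0.5165

M = AᵀA = [118977520852/2226235489 -624582374724/11131177445; -624582374724/11131177445 3279293704201/55655887225]. tr(M)=7436066261/66178225, det(M)=31561924/66178225
eigenvalues of AᵀA: λ = (tr ± √(tr²−4·det))/2 = 2809/25, 11236/2647129
σ_max=√(2809/25)=(53/5), σ_min=√(11236/2647129)=(106/1627) → κ = 162.7000
worst-case relative error ≤ 162.7000 × 1/315 = 0.5165


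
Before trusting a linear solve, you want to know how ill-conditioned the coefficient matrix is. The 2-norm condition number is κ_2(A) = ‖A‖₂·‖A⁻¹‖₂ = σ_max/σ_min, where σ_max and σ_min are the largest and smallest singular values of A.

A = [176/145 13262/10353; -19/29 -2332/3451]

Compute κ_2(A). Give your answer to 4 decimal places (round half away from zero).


form AᵀA = [40001/21025 176396/88305; 176396/88305 777940/370881] with trace 44101/11025 and determinant 4/11025
char-poly roots: 4 and 1/11025
so κ_2 = √(4 / (1/11025)) = 210.0000

210.0000


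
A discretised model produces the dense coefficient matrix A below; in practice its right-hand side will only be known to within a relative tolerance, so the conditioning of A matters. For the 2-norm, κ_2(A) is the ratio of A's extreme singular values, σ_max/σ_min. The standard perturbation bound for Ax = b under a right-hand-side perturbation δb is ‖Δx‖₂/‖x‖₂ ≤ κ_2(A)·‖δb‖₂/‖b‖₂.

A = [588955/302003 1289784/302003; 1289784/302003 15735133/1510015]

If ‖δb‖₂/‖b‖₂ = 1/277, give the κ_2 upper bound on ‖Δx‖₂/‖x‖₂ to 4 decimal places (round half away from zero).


form AᵀA = [11895921649/539679361 142562405088/2698396805; 142562405088/2698396805 1711141891681/13491984025] with trace 11884851674/79834225 and determinant 13845841/3193369
λ_max, λ_min = (11884851674/79834225 ± √141139162114409779776/6373503481350625)/2 = 3721/25, 93025/3193369
σ_max=√(3721/25)=(61/5), σ_min=√(93025/3193369)=(305/1787) → κ = 71.4800
perturbation bound = 71.4800·1/277 = 0.2581

0.2581


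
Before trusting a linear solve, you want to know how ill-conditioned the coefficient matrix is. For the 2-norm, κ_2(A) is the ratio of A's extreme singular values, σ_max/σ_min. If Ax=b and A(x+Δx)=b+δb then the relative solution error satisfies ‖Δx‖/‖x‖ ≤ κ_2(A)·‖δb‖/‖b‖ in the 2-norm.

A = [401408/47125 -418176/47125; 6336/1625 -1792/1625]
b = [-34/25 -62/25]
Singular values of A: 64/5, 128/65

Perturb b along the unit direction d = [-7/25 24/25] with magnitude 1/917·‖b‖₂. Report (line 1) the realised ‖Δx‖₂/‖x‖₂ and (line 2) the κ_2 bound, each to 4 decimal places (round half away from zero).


0.0015
0.0071

from the listed singular values, σ₁ = 64/5, σ_n = 128/65
κ_2(A) = (64/5) / (128/65) = 6.5000
κ_2(A)·‖δb‖/‖b‖ = 0.0071
solve Ax = b  →  x = [-0.8136 -0.6277]
‖b‖ = 2.8284, ‖x‖ = 1.0276
Δx = A⁻¹·δb where δb = 1/917·2.8284·d; ‖Δx‖ = 0.0016
relative error = 0.0015
tightness: 0.0015 against a bound of 0.0071 (unrounded ratio ≈ 0.2150)


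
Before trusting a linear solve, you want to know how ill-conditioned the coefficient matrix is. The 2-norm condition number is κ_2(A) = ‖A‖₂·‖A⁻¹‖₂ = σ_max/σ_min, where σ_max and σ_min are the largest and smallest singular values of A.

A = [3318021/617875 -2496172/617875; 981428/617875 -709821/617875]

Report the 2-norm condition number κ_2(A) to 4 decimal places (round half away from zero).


197.7200

form AᵀA = [19155942841/610831225 -14366382912/610831225; -14366382912/610831225 10775552809/610831225] with trace 1197259826/24433249 and determinant 1500625/24433249
solving λ² − 1197259826/24433249·λ + 1500625/24433249 = 0 gives λ = 49, 30625/24433249
κ = σ_max/σ_min = 7/(175/4943) = 197.7200


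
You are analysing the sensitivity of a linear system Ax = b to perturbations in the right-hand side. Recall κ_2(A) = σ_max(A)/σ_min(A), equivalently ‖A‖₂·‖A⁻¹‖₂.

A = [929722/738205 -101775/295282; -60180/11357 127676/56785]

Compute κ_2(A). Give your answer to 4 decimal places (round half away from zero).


34.6250

M = AᵀA = [9616763764/324180025 -160122519/12967201; -160122519/12967201 6709422121/1296720100]. tr(M)=267316433/7672900, det(M)=48469444/47955625
eigenvalues of AᵀA: λ = (tr ± √(tr²−4·det))/2 = 3481/100, 55696/1918225
σ_max=√(3481/100)=(59/10), σ_min=√(55696/1918225)=(236/1385) → κ = 34.6250


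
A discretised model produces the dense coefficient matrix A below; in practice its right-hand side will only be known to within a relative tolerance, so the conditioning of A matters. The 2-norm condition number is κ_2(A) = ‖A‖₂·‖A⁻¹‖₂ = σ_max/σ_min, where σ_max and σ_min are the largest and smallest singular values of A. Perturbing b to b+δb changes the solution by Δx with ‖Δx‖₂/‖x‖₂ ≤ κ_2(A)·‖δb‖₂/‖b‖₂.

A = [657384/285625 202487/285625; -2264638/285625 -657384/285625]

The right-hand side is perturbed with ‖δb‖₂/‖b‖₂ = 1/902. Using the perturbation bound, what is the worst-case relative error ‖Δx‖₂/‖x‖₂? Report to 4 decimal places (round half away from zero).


0.2533

form AᵀA = [44485911956/652653125 12974788008/652653125; 12974788008/652653125 3785237669/652653125] with trace 386169197/5221225 and determinant 13675204/130530625
solving λ² − 386169197/5221225·λ + 13675204/130530625 = 0 gives λ = 1849/25, 7396/5221225
κ_2(A) = √(λ_max/λ_min) = √((1849/25) / (7396/5221225)) = 228.5000
perturbation bound = 228.5000·1/902 = 0.2533


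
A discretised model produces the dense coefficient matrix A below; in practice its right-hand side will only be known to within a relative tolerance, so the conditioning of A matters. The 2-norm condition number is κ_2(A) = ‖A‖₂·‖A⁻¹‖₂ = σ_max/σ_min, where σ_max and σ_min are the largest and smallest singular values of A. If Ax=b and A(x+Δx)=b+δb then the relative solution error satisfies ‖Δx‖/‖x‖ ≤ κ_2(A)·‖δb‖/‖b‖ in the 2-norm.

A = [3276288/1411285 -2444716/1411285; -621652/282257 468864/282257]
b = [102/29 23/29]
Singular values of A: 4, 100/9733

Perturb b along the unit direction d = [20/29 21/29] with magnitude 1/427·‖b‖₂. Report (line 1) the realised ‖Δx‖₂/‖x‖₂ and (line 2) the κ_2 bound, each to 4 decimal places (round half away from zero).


largest singular value 4, smallest 100/9733
κ_2(A) = 4 / (100/9733) = 389.3200
bound on ‖Δx‖/‖x‖: κ·ε = 389.3200·1/427 = 0.9118
solve Ax = b  →  x = [175.5940 233.2920]
‖b‖₂ = 3.6056 and ‖x‖₂ = 291.9904
with δb = [0.0058 0.0061], A·Δx = δb → ‖Δx‖ = 0.8218
dividing the unrounded norms, ‖Δx‖/‖x‖ = 0.0028
tightness: 0.0028 against a bound of 0.9118 (unrounded ratio ≈ 0.0031)

0.0028
0.9118


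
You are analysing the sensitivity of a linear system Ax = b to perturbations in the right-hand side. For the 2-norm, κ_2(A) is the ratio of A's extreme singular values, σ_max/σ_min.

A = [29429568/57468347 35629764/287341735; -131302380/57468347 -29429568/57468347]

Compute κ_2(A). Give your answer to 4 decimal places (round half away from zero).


273.4960

M = AᵀA = [10771216220304/1964670378889 12117448046592/9823351894445; 12117448046592/9823351894445 13635911302416/49116759472225]. tr(M)=168302389536/29218774225, det(M)=518400/1168750969
solving λ² − 168302389536/29218774225·λ + 518400/1168750969 = 0 gives λ = 144/25, 90000/1168750969
κ = σ_max/σ_min = (12/5)/(300/34187) = 273.4960


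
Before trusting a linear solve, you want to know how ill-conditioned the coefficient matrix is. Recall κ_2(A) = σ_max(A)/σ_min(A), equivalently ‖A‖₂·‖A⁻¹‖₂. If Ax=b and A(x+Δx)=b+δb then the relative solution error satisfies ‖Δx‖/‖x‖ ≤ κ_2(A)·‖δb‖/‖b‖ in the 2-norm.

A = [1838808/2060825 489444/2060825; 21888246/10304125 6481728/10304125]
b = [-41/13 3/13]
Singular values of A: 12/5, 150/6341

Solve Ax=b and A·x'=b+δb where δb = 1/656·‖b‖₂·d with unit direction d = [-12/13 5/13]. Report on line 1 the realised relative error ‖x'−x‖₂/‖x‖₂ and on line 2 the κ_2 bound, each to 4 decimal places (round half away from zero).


0.0016
0.1547

from the listed singular values, σ₁ = 12/5, σ_n = 150/6341
κ_2(A) = (12/5) / (150/6341) = 101.4560
worst-case relative error ≤ 101.4560 × 1/656 = 0.1547
solve Ax = b  →  x = [-35.9096 121.6305]
2-norm of b is 3.1623; of x, 126.8207
with δb = [-0.0044 0.0019], A·Δx = δb → ‖Δx‖ = 0.2038
dividing the unrounded norms, ‖Δx‖/‖x‖ = 0.0016
so the bound overstates the realised error by a factor of ≈ 96.2501 (computed from the unrounded values)


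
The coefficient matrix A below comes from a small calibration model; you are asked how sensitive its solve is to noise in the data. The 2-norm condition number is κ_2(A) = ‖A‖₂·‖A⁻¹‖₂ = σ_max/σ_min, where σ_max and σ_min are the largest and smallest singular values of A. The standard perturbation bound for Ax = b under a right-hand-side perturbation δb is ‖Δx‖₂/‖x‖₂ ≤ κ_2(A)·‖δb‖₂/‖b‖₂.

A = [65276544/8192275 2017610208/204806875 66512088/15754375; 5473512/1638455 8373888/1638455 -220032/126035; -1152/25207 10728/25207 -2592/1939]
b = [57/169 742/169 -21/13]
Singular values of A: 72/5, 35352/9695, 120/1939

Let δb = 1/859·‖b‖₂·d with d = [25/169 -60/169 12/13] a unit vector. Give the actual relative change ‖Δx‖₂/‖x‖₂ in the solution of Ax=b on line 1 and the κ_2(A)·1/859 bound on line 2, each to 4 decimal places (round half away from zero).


σ_max = 72/5, σ_min = 120/1939
κ_2(A) = (72/5) / (120/1939) = 232.6800
perturbation bound = 232.6800·1/859 = 0.2709
solve Ax = b  →  x = [38.8633 -27.5846 -8.9025]
‖b‖₂ = 4.6904 and ‖x‖₂ = 48.4822
with δb = [0.0008 -0.0019 0.0050], A·Δx = δb → ‖Δx‖ = 0.0882
relative error = 0.0018
so the bound overstates the realised error by a factor of ≈ 148.8447 (computed from the unrounded values)

0.0018
0.2709


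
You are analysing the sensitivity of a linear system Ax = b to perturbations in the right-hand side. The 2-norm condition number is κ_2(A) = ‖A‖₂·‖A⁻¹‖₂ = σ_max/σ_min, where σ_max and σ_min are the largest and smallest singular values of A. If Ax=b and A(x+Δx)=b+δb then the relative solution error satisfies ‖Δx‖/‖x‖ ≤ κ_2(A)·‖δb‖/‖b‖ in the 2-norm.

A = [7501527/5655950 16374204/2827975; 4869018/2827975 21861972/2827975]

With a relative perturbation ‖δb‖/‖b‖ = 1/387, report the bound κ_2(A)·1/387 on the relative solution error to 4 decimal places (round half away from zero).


AᵀA = [6044090098761/1279590816100 1342896815106/63979540805; 1342896815106/63979540805 29842415054496/319897704025]; tr = 14921326629/152241620, det = 384238404/4757550625
λ_max, λ_min = (14921326629/152241620 ± √5565962518585920832689/579437771505610000)/2 = 9801/100, 156816/190302025
σ_max=√(9801/100)=(99/10), σ_min=√(156816/190302025)=(396/13795) → κ = 344.8750
worst-case relative error ≤ 344.8750 × 1/387 = 0.8911

0.8911


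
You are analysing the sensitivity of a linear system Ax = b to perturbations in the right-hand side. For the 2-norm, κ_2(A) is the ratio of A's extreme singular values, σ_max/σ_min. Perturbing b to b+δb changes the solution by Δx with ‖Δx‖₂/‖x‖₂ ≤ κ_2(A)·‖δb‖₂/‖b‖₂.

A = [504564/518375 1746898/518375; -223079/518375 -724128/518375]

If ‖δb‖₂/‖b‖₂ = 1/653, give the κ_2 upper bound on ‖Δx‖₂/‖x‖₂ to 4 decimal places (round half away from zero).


0.2443

AᵀA = [1800882073/1590015625 6171358536/1590015625; 6171358536/1590015625 21159846052/1590015625]; tr = 7347433/508805, det = 521284/63600625
λ_max, λ_min = (7347433/508805 ± √1349407106712729/6472063200625)/2 = 361/25, 1444/2544025
so κ_2 = √((361/25) / (1444/2544025)) = 159.5000
bound on ‖Δx‖/‖x‖: κ·ε = 159.5000·1/653 = 0.2443


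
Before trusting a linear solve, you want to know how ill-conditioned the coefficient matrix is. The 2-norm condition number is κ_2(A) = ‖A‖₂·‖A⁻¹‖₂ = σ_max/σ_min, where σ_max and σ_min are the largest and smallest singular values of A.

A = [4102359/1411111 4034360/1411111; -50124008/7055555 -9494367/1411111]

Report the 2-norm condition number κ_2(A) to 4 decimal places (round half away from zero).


149.7200

form AᵀA = [17355916639681/294561280225 3305607649344/58912256045; 3305607649344/58912256045 629698611481/11782451209] with trace 39355983266/350251225 and determinant 7890481/14010049
eigenvalues of AᵀA: λ = (tr ± √(tr²−4·det))/2 = 2809/25, 70225/14010049
κ = σ_max/σ_min = (53/5)/(265/3743) = 149.7200


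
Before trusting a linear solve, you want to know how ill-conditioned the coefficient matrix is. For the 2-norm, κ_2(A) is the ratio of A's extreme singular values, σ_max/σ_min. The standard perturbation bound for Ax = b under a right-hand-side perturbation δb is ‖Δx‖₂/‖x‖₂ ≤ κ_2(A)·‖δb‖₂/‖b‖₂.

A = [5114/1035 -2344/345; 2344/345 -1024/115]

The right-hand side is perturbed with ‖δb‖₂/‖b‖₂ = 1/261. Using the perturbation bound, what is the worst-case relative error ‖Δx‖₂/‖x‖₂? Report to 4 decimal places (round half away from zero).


form AᵀA = [15120404/214245 -6717904/71415; -6717904/71415 2986304/23805] with trace 8399428/42849 and determinant 200704/42849
char-poly roots: 196 and 1024/42849
κ = σ_max/σ_min = 14/(32/207) = 90.5625
worst-case relative error ≤ 90.5625 × 1/261 = 0.3470

0.3470


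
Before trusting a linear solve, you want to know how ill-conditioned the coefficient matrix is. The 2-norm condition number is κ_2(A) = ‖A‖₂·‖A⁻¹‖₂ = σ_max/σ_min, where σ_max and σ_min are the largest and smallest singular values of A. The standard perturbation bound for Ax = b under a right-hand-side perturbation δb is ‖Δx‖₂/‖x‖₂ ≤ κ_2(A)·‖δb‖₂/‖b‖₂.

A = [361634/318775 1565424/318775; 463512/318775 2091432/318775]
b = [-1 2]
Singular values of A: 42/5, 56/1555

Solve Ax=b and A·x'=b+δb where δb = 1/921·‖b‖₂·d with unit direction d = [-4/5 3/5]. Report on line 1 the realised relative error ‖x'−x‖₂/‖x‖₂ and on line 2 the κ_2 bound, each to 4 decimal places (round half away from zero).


0.0012
0.2533

σ_max = 42/5, σ_min = 56/1555
κ_2(A) = (42/5) / (56/1555) = 233.2500
κ_2(A)·‖δb‖/‖b‖ = 0.2533
solve Ax = b  →  x = [-54.1551 12.3069]
2-norm of b is 2.2361; of x, 55.5358
δb = ε·‖b‖·d = [-0.0019 0.0015]; solving A·Δx = δb gives ‖Δx‖ = 0.0674
realised ‖Δx‖/‖x‖ = 0.0012
so the bound overstates the realised error by a factor of ≈ 208.6256 (computed from the unrounded values)


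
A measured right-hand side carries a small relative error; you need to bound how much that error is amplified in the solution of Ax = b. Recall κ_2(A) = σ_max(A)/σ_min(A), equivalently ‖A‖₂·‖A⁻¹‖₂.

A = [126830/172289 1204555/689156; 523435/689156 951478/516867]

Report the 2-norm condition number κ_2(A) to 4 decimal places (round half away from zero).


274.2000

AᵀA = [631816625/564727696 284291920/105886443; 284291920/105886443 32750940409/5082549264]; tr = 113719793/15037128, det = 366025/481188096
eigenvalues of AᵀA: λ = (tr ± √(tr²−4·det))/2 = 121/16, 3025/30074256
σ_max=√(121/16)=(11/4), σ_min=√(3025/30074256)=(55/5484) → κ = 274.2000


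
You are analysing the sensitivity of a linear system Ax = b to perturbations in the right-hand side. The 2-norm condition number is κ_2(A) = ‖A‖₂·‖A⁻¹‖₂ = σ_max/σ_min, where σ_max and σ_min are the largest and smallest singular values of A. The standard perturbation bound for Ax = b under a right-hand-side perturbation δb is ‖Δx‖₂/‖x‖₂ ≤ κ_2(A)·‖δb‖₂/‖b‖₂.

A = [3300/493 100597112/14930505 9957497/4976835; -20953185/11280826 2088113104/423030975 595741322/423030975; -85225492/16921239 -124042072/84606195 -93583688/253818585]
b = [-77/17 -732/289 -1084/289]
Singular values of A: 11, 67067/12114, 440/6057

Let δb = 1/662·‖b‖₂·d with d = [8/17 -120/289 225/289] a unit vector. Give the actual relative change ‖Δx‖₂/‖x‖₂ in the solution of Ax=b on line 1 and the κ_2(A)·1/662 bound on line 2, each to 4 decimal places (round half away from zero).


0.0024
0.2287

from the listed singular values, σ₁ = 11, σ_n = 440/6057
condition number: 11 ÷ (440/6057) = 151.4250
perturbation bound = 151.4250·1/662 = 0.2287
solve Ax = b  →  x = [0.3351 14.7499 -53.0559]
2-norm of b is 6.4031; of x, 55.0691
Δx = A⁻¹·δb where δb = 1/662·6.4031·d; ‖Δx‖ = 0.1331
relative error = 0.0024
realised/bound (from unrounded values) ≈ 0.0106


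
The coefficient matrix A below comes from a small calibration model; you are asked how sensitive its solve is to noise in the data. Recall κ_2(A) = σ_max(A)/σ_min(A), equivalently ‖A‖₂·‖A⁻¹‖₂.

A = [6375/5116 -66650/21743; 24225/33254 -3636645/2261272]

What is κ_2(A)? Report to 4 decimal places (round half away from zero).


61.3920

AᵀA = [9215668125/4423314064 -22077994125/4423314064; -22077994125/4423314064 212014759225/17693256256]; tr = 1472647525/104693824, det = 87890625/1675101184
solving λ² − 1472647525/104693824·λ + 87890625/1675101184 = 0 gives λ = 225/16, 390625/104693824
σ_max=√(225/16)=(15/4), σ_min=√(390625/104693824)=(625/10232) → κ = 61.3920


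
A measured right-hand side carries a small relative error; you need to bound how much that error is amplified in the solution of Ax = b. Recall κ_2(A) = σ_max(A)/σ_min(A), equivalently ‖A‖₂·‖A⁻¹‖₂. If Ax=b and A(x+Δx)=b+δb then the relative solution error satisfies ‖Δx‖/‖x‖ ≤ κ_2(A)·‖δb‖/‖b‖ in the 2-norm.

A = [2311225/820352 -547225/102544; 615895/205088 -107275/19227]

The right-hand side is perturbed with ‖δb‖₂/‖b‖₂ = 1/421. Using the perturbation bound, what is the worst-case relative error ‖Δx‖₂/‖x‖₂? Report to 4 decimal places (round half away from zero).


0.5929

M = AᵀA = [13568356025/800210944 -9539558875/300079104; -9539558875/300079104 6707640625/112529664]. tr(M)=1907973025/24920064, det(M)=37515625/398721024
eigenvalues of AᵀA: λ = (tr ± √(tr²−4·det))/2 = 1225/16, 30625/24920064
σ_max=√(1225/16)=(35/4), σ_min=√(30625/24920064)=(175/4992) → κ = 249.6000
bound on ‖Δx‖/‖x‖: κ·ε = 249.6000·1/421 = 0.5929


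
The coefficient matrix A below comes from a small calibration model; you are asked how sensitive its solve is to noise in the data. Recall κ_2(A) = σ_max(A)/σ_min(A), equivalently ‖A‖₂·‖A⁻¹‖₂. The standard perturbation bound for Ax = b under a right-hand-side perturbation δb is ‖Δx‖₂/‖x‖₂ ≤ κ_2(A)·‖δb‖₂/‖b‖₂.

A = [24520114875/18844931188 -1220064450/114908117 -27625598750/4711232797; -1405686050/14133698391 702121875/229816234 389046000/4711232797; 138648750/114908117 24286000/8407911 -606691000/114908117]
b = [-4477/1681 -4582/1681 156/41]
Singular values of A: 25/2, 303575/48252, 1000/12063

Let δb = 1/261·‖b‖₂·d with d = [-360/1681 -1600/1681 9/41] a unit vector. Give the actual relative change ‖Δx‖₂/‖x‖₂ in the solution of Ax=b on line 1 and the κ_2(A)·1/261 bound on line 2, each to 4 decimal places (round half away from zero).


0.0052
0.5777

largest singular value 25/2, smallest 1000/12063
κ = σ_max/σ_min = (25/2)/(1000/12063) = 150.7875
worst-case relative error ≤ 150.7875 × 1/261 = 0.5777
solve Ax = b  →  x = [47.1510 0.3656 10.2549]
2-norm of b is 5.3852; of x, 48.2546
δb = ε·‖b‖·d = [-0.0044 -0.0196 0.0045]; solving A·Δx = δb gives ‖Δx‖ = 0.2489
realised ‖Δx‖/‖x‖ = 0.0052
realised/bound (from unrounded values) ≈ 0.0089


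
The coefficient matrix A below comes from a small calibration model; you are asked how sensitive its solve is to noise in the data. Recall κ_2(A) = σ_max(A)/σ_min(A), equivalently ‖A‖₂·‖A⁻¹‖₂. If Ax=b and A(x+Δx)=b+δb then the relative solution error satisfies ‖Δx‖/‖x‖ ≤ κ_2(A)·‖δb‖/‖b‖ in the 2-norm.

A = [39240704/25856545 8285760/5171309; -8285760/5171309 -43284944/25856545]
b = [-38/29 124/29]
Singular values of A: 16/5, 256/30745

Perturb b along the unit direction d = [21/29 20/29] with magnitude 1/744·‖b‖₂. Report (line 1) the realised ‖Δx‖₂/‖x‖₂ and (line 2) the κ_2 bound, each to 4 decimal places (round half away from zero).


largest singular value 16/5, smallest 256/30745
κ_2(A) = (16/5) / (256/30745) = 384.3125
perturbation bound = 384.3125·1/744 = 0.5165
solve Ax = b  →  x = [-174.7966 164.7468]
2-norm of b is 4.4721; of x, 240.1986
Δx = A⁻¹·δb where δb = 1/744·4.4721·d; ‖Δx‖ = 0.7219
realised ‖Δx‖/‖x‖ = 0.0030
tightness: 0.0030 against a bound of 0.5165 (unrounded ratio ≈ 0.0058)

0.0030
0.5165


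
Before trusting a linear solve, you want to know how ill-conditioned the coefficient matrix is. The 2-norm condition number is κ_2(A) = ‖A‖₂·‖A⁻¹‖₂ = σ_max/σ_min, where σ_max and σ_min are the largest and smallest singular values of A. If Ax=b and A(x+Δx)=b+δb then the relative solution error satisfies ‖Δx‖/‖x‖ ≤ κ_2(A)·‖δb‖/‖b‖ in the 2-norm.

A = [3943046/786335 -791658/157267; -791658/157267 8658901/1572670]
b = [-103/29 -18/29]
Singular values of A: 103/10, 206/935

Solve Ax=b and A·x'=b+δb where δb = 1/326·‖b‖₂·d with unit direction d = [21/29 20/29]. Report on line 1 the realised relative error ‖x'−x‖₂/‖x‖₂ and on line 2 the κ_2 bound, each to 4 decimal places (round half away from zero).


from the listed singular values, σ₁ = 103/10, σ_n = 206/935
κ = σ_max/σ_min = (103/10)/(206/935) = 46.7500
worst-case relative error ≤ 46.7500 × 1/326 = 0.1434
solve Ax = b  →  x = [-9.9941 -9.2501]
‖b‖ = 3.6056, ‖x‖ = 13.6179
Δx = A⁻¹·δb where δb = 1/326·3.6056·d; ‖Δx‖ = 0.0502
realised ‖Δx‖/‖x‖ = 0.0037
tightness: 0.0037 against a bound of 0.1434 (unrounded ratio ≈ 0.0257)

0.0037
0.1434


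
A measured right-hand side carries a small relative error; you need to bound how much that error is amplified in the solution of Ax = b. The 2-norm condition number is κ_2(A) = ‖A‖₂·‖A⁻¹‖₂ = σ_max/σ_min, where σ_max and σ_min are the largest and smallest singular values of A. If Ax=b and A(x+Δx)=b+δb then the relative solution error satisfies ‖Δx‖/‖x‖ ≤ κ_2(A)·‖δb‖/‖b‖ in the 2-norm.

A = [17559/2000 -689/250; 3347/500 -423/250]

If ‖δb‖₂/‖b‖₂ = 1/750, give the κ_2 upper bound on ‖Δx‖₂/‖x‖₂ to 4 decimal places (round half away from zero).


form AᵀA = [19502281/160000 -710451/20000; -710451/20000 13073/1250] with trace 33881/256 and determinant 13225/1024
solving λ² − 33881/256·λ + 13225/1024 = 0 gives λ = 529/4, 25/256
κ_2(A) = √(λ_max/λ_min) = √((529/4) / (25/256)) = 36.8000
perturbation bound = 36.8000·1/750 = 0.0491

0.0491


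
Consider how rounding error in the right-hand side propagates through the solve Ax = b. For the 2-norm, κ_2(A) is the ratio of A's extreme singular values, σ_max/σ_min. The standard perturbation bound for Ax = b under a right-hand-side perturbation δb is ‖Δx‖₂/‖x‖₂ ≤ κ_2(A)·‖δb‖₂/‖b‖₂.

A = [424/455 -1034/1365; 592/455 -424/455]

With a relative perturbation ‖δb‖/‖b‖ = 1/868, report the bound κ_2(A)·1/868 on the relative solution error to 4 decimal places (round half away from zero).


0.0393

M = AᵀA = [106048/41405 -238288/124215; -238288/124215 537428/372645]. tr(M)=298372/74529, det(M)=1024/74529
λ_max, λ_min = (298372/74529 ± √88720579600/5554571841)/2 = 4, 256/74529
σ_max=√4=2, σ_min=√(256/74529)=(16/273) → κ = 34.1250
bound on ‖Δx‖/‖x‖: κ·ε = 34.1250·1/868 = 0.0393


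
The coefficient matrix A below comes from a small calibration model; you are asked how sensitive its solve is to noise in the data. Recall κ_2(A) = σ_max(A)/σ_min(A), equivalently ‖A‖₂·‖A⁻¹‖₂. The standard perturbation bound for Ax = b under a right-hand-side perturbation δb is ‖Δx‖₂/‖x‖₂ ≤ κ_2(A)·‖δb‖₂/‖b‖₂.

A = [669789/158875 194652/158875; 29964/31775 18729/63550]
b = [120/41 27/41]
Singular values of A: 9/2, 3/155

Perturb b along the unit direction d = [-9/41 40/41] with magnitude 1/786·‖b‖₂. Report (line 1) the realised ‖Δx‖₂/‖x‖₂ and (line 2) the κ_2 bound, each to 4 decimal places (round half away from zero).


σ_max = 9/2, σ_min = 3/155
κ = σ_max/σ_min = (9/2)/(3/155) = 232.5000
κ_2(A)·‖δb‖/‖b‖ = 0.2958
solve Ax = b  →  x = [0.6400 0.1867]
‖b‖₂ = 3.0000 and ‖x‖₂ = 0.6667
Δx = A⁻¹·δb where δb = 1/786·3.0000·d; ‖Δx‖ = 0.1972
dividing the unrounded norms, ‖Δx‖/‖x‖ = 0.2958
realised/bound = 1 exactly: the bound is attained for this b and d

0.2958
0.2958


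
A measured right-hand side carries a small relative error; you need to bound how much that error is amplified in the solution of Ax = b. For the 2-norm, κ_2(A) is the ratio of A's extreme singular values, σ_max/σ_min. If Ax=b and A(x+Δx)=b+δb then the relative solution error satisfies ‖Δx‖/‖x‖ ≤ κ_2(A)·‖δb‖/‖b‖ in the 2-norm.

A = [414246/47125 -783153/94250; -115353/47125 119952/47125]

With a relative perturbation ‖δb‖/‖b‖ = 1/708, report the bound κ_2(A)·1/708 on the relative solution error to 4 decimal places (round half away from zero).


0.1102

M = AᵀA = [295849701/3553225 -56334663/710645; -56334663/710645 1073412081/14212900]. tr(M)=536697/3380, det(M)=1750329/422500
λ_max, λ_min = (536697/3380 ± √7196358855609/285610000)/2 = 3969/25, 441/16900
κ_2(A) = √(λ_max/λ_min) = √((3969/25) / (441/16900)) = 78.0000
κ_2(A)·‖δb‖/‖b‖ = 0.1102


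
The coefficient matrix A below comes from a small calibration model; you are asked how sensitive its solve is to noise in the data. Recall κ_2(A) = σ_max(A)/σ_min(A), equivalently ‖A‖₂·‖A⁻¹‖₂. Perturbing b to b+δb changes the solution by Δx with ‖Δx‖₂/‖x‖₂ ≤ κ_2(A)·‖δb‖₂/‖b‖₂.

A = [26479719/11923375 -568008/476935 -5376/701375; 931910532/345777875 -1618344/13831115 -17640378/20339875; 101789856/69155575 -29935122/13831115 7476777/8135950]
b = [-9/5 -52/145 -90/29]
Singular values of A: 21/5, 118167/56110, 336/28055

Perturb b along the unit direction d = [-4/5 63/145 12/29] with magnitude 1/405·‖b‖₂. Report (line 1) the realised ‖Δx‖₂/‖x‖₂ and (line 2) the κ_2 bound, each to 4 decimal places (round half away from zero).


σ_max = 21/5, σ_min = 336/28055
κ_2(A) = (21/5) / (336/28055) = 350.6875
κ_2(A)·‖δb‖/‖b‖ = 0.8659
solve Ax = b  →  x = [-0.2727 1.0065 -0.5698]
2-norm of b is 3.6056; of x, 1.1883
re-solving with b+δb shifts x by Δx of norm 0.7433
relative error = 0.6255
realised/bound (from unrounded values) ≈ 0.7224

0.6255
0.8659


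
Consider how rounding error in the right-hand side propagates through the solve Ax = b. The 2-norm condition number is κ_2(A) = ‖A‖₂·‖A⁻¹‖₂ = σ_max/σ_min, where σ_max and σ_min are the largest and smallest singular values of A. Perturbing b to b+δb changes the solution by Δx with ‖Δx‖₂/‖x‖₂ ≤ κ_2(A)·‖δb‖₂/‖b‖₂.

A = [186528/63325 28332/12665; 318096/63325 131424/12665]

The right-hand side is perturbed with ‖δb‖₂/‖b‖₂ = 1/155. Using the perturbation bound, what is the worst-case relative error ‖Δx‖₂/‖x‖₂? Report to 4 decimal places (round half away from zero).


0.0481

AᵀA = [217564416/6416089 376721280/6416089; 376721280/6416089 722998800/6416089]; tr = 3254544/22201, det = 8294400/22201
char-poly roots: 144 and 57600/22201
σ_max=√144=12, σ_min=√(57600/22201)=(240/149) → κ = 7.4500
bound on ‖Δx‖/‖x‖: κ·ε = 7.4500·1/155 = 0.0481


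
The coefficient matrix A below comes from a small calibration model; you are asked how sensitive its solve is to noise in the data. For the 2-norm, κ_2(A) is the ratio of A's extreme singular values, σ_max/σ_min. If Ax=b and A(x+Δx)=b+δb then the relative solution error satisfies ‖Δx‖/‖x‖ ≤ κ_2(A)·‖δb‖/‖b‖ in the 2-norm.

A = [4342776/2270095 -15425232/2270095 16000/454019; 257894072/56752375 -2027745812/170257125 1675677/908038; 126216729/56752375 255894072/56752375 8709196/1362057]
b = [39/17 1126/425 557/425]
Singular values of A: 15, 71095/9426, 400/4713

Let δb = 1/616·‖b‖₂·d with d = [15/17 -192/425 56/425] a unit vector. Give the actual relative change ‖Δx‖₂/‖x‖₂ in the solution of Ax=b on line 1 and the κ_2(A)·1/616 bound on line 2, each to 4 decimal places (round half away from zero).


0.0061
0.2869

σ_max = 15, σ_min = 400/4713
κ = σ_max/σ_min = 15/(400/4713) = 176.7375
κ_2(A)·‖δb‖/‖b‖ = 0.2869
solve Ax = b  →  x = [-9.8047 -3.0680 5.7787]
‖b‖ = 3.7417, ‖x‖ = 11.7872
δb = ε·‖b‖·d = [0.0054 -0.0027 0.0008]; solving A·Δx = δb gives ‖Δx‖ = 0.0716
realised ‖Δx‖/‖x‖ = 0.0061
realised/bound (from unrounded values) ≈ 0.0212


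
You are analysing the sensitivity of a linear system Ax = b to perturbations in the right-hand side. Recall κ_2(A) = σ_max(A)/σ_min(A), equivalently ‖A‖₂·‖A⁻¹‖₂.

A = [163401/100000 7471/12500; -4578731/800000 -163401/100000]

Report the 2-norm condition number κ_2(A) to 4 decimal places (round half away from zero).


AᵀA = [36277712521/1024000000 1322077491/128000000; 1322077491/128000000 48435361/16000000]; tr = 63004121/1638400, det = 923521/1638400
char-poly roots: 961/25 and 961/65536
σ_max=√(961/25)=(31/5), σ_min=√(961/65536)=(31/256) → κ = 51.2000

51.2000


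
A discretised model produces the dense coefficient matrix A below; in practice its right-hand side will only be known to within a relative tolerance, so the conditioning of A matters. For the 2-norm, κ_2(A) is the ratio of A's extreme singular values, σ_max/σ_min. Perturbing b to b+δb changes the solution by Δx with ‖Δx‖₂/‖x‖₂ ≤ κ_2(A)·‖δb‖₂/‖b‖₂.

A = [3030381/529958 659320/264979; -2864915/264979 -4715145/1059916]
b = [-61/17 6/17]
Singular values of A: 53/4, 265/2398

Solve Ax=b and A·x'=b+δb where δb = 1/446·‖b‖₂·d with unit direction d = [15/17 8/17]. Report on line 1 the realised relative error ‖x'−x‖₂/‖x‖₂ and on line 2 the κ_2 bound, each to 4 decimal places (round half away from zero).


largest singular value 53/4, smallest 265/2398
κ_2(A) = (53/4) / (265/2398) = 119.9000
bound on ‖Δx‖/‖x‖: κ·ε = 119.9000·1/446 = 0.2688
solve Ax = b  →  x = [10.3019 -25.1170]
‖b‖ = 3.6056, ‖x‖ = 27.1476
re-solving with b+δb shifts x by Δx of norm 0.0732
dividing the unrounded norms, ‖Δx‖/‖x‖ = 0.0027
so the bound overstates the realised error by a factor of ≈ 99.7644 (computed from the unrounded values)

0.0027
0.2688


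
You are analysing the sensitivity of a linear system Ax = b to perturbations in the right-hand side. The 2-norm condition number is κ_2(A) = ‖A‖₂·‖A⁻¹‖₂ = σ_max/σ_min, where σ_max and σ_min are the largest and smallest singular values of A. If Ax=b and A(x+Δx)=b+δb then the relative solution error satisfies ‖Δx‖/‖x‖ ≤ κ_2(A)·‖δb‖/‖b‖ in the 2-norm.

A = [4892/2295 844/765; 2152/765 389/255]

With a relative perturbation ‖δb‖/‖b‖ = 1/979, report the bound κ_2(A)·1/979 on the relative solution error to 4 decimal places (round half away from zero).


form AᵀA = [2624464/210681 466520/70227; 466520/70227 82969/23409] with trace 11665/729 and determinant 16/729
λ_max, λ_min = (11665/729 ± √136025569/531441)/2 = 16, 1/729
κ = σ_max/σ_min = 4/(1/27) = 108.0000
worst-case relative error ≤ 108.0000 × 1/979 = 0.1103

0.1103
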